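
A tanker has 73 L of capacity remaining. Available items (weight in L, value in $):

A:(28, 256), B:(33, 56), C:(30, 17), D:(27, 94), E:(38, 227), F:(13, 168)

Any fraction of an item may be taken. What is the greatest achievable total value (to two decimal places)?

615.16

Ratios (sorted): F 12.92, A 9.14, E 5.97, D 3.48, B 1.70, C 0.57
take F (13 @ 168); take A (28 @ 256); take 32/38 of E → 191.16. Capacity used 73/73.
Total value = 615.16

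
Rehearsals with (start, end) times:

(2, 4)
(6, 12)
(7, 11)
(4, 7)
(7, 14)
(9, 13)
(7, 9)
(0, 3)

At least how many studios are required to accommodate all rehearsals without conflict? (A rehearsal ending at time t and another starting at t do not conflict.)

Events (time:±→running): 0:+→1 2:+→2 3:-→1 4:-→0 4:+→1 6:+→2 7:-→1 7:+→2 7:+→3 7:+→4 … peak 4.

4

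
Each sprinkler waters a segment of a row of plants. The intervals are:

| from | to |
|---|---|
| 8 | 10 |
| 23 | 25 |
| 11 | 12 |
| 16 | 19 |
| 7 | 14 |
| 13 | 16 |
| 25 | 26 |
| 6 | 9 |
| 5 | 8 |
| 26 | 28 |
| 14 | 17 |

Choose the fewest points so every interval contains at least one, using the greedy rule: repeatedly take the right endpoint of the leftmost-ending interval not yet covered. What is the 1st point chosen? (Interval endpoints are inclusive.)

8

Sorted: [5,8] [6,9] [8,10] [11,12] [7,14] [13,16] [14,17] [16,19] [23,25] [25,26] [26,28]
{[5,8],[6,9],[8,10]} hit by 8; {[11,12],[7,14]} hit by 12; {[13,16],[14,17],[16,19]} hit by 16; {[23,25],[25,26]} hit by 25; {[26,28]} hit by 28.
Points: 8, 12, 16, 25, 28 (5 total).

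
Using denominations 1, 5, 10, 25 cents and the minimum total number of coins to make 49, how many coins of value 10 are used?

49 = 1×25 + 2×10 + 4×1
Count of 10: 2

2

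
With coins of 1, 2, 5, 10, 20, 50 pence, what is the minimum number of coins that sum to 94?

Greedy: take as many of the largest coin as possible, then repeat with the remainder.
94 − 1×50→44 − 2×20→4 − 2×2→0
Total coins = 1 + 2 + 2 = 5

5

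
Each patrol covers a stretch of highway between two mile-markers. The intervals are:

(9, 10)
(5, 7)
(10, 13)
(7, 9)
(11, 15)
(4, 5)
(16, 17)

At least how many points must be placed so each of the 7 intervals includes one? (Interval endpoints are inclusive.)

4

Sorted: [4,5] [5,7] [7,9] [9,10] [10,13] [11,15] [16,17]
{[4,5],[5,7]} hit by 5; {[7,9],[9,10]} hit by 9; {[10,13],[11,15]} hit by 13; {[16,17]} hit by 17.
Points: 5, 9, 13, 17 (4 total).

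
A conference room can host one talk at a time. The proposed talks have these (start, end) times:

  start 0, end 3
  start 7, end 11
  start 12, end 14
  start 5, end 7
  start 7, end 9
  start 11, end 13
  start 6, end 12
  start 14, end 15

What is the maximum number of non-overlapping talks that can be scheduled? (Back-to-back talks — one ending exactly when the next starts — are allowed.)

5

By end time: (0,3), (5,7), (7,9), (7,11), (6,12), (11,13), (12,14), (14,15).
Pick (0,3); next start ≥ 3 → (5,7); next start ≥ 7 → (7,9); next start ≥ 9 → (11,13); next start ≥ 13 → (14,15).
Selected 5 talks.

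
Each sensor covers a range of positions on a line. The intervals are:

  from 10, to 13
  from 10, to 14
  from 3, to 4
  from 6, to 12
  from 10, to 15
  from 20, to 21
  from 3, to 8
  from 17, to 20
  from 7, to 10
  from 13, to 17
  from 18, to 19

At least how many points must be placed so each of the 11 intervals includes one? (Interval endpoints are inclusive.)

5

By right end: [3,4]  [3,8]  [7,10]  [6,12]  [10,13]  [10,14]  [10,15]  [13,17]  [18,19]  [17,20]  [20,21]
[3,4] uncovered → point at 4; [7,10] uncovered → point at 10; [13,17] uncovered → point at 17; [18,19] uncovered → point at 19; [20,21] uncovered → point at 21.
Points: 4, 10, 17, 19, 21 (5 total).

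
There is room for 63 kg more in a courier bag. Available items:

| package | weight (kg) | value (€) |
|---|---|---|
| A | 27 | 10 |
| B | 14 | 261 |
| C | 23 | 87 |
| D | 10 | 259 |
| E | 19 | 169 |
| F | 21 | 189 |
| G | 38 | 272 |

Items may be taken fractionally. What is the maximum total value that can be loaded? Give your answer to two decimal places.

869.11

Sort by value per unit weight and fill in that order.
Ratios (sorted): D 25.90, B 18.64, F 9.00, E 8.89, G 7.16, C 3.78, A 0.37
take D (10 @ 259); take B (14 @ 261); take F (21 @ 189); take 18/19 of E → 160.11. Capacity used 63/63.
Total value = 869.11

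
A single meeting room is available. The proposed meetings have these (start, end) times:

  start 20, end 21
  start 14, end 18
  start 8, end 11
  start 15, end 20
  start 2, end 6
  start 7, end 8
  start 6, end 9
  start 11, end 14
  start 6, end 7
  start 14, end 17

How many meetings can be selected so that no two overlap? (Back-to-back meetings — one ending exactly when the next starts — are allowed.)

7

Sorted by end: (2,6)  (6,7)  (7,8)  (6,9)  (8,11)  (11,14)  (14,17)  (14,18)  (15,20)  (20,21)
take (2,6); take (6,7); take (7,8); take (8,11); take (11,14); take (14,17); skip (15,20); take (20,21).
Selected 7 meetings.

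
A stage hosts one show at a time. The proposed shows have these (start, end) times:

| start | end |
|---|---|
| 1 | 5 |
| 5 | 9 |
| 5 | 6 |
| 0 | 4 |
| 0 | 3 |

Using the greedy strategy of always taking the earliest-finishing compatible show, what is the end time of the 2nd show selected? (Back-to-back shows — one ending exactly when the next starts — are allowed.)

6

Order by finish time; keep every interval that doesn't clash with the previous kept one.
By end time: (0,3), (0,4), (1,5), (5,6), (5,9).
Pick (0,3); next start ≥ 3 → (5,6).
Selected: (0,3) (5,6)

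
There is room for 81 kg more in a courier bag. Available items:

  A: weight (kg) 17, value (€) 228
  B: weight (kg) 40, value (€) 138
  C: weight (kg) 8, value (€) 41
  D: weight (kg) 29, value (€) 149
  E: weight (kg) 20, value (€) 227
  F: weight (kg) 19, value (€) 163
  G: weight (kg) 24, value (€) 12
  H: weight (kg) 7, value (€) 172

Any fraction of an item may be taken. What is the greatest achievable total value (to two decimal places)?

Sort by value per unit weight and fill in that order.
Ratios (sorted): H 24.57, A 13.41, E 11.35, F 8.58, D 5.14, C 5.12, B 3.45, G 0.50
take H (7 @ 172); take A (17 @ 228); take E (20 @ 227); take F (19 @ 163); take 18/29 of D → 92.48. Capacity used 81/81.
Total value = 882.48

882.48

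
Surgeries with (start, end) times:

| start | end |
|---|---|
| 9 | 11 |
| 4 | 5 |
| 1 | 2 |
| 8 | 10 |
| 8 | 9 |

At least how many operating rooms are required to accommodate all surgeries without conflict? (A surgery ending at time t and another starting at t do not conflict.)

Count concurrent intervals with a sweep; the peak is the room count.
starts: [1, 4, 8, 8, 9]
ends:   [2, 5, 9, 10, 11]
s1→1 e2→0 s4→1 e5→0 s8→1 s8→2  — peak 2.

2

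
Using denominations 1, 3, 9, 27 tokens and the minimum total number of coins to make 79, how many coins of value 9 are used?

Use the largest denomination that fits, subtract, and repeat.
79 − 2×27→25 − 2×9→7 − 2×3→1 − 1×1→0
Count of 9: 2

2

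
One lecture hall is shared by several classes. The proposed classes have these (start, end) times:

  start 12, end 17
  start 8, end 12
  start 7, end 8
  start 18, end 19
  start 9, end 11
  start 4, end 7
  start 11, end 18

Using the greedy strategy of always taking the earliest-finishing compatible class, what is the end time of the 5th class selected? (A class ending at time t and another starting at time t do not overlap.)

Sort by end time and greedily take each interval whose start is ≥ the last chosen end.
Sorted by end: (4,7)  (7,8)  (9,11)  (8,12)  (12,17)  (11,18)  (18,19)
take (4,7); take (7,8); take (9,11); take (12,17); take (18,19).
Selected: (4,7) (7,8) (9,11) (12,17) (18,19)

19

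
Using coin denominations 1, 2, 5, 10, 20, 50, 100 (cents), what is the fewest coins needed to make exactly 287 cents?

287 − 2×100→87 − 1×50→37 − 1×20→17 − 1×10→7 − 1×5→2 − 1×2→0
Total coins = 2 + 1 + 1 + 1 + 1 + 1 = 7

7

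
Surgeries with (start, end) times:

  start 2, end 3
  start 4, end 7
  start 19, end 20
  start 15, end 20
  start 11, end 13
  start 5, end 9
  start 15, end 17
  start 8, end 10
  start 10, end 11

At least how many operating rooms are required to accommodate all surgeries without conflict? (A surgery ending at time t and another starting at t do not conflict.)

The answer is the maximum number of intervals overlapping at any instant.
Events (time:±→running): 2:+→1 3:-→0 4:+→1 5:+→2 … peak 2.

2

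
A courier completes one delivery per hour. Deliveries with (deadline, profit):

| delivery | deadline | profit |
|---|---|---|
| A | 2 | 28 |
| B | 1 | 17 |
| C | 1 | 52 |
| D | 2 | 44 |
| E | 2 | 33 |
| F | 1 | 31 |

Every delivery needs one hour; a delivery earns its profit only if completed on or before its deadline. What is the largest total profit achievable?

Sort by profit descending; place each in the latest free slot ≤ its deadline.
Profit order: C=52 D=44 E=33 F=31 A=28 B=17
Assign: C→slot 1, D→slot 2, E skipped, F skipped, A skipped, B skipped.
Slots: [1:C] [2:D]
Profit = 52 + 44 = 96

96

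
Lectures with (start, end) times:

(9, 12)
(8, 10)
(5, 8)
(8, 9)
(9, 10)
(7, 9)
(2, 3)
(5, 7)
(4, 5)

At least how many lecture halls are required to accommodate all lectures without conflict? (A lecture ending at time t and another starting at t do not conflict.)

The answer is the maximum number of intervals overlapping at any instant.
Events (time:±→running): 2:+→1 3:-→0 4:+→1 5:-→0 5:+→1 5:+→2 7:-→1 7:+→2 8:-→1 8:+→2 8:+→3 … peak 3.

3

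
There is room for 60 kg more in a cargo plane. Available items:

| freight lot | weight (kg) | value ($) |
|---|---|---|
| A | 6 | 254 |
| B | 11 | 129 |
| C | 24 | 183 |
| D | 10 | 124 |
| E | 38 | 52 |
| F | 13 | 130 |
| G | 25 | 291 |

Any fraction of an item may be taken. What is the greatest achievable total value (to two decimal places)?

Sort by value per unit weight and fill in that order.
Ratios (sorted): A 42.33, D 12.40, B 11.73, G 11.64, F 10.00, C 7.62, E 1.37
take A (6 @ 254); take D (10 @ 124); take B (11 @ 129); take G (25 @ 291); take 8/13 of F → 80.00. Capacity used 60/60.
Total value = 878.00

878.00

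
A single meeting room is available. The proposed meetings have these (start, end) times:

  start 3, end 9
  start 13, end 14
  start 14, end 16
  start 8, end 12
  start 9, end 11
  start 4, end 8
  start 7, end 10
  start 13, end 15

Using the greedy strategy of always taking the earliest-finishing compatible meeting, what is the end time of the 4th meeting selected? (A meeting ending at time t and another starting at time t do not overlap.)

Sort by end time and greedily take each interval whose start is ≥ the last chosen end.
By end time: (4,8), (3,9), (7,10), (9,11), (8,12), (13,14), (13,15), (14,16).
Pick (4,8); next start ≥ 8 → (9,11); next start ≥ 11 → (13,14); next start ≥ 14 → (14,16).
Selected: (4,8) (9,11) (13,14) (14,16)

16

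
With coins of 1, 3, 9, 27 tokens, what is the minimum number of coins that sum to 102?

6

102 − 3×27→21 − 2×9→3 − 1×3→0
Total coins = 3 + 2 + 1 = 6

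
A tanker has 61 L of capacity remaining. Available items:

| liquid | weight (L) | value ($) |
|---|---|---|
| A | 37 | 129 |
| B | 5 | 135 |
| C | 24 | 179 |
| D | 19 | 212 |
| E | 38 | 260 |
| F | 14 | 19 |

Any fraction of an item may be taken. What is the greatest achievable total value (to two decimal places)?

Order: B (135/5=27.00) > D (212/19=11.16) > C (179/24=7.46) > E (260/38=6.84) > A (129/37=3.49) > F (19/14=1.36)
Fill: take B (5 @ 135) → take D (19 @ 212) → take C (24 @ 179) → take 13/38 of E → 88.95; 61/61 used.
Total value = 614.95

614.95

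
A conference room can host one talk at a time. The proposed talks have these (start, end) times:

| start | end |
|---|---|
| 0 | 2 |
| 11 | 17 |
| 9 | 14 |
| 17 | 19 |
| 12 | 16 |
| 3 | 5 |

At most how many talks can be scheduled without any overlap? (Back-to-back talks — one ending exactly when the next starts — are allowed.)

Sorted by end: (0,2)  (3,5)  (9,14)  (12,16)  (11,17)  (17,19)
take (0,2); take (3,5); take (9,14); skip (11,17); take (17,19).
Selected 4 talks.

4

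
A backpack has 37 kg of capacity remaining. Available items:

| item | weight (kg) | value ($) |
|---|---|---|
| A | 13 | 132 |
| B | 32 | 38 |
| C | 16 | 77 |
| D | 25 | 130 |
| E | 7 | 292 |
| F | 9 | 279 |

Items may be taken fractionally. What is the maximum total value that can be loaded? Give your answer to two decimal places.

Greedy by value/weight ratio, highest first.
Ratios (sorted): E 41.71, F 31.00, A 10.15, D 5.20, C 4.81, B 1.19
take E (7 @ 292); take F (9 @ 279); take A (13 @ 132); take 8/25 of D → 41.60. Capacity used 37/37.
Total value = 744.60

744.60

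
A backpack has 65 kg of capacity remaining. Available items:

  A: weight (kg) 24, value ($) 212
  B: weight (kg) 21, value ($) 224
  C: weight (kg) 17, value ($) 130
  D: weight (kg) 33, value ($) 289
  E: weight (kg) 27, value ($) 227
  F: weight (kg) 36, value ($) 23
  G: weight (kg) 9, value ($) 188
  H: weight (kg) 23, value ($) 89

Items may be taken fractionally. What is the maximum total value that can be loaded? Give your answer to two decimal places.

720.33

Sort by value per unit weight and fill in that order.
Ratios (sorted): G 20.89, B 10.67, A 8.83, D 8.76, E 8.41, C 7.65, H 3.87, F 0.64
take G (9 @ 188); take B (21 @ 224); take A (24 @ 212); take 11/33 of D → 96.33. Capacity used 65/65.
Total value = 720.33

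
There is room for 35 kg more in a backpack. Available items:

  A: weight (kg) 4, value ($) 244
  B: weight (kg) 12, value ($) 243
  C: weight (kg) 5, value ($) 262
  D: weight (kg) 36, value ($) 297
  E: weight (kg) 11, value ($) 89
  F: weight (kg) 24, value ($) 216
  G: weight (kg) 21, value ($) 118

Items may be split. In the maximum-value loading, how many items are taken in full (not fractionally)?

Sort by value per unit weight and fill in that order.
Ratios (sorted): A 61.00, C 52.40, B 20.25, F 9.00, D 8.25, E 8.09, G 5.62
take A (4 @ 244); take C (5 @ 262); take B (12 @ 243); take 14/24 of F → 126.00. Capacity used 35/35.
3 item(s) taken whole; one partial (take 14/24 of F).

3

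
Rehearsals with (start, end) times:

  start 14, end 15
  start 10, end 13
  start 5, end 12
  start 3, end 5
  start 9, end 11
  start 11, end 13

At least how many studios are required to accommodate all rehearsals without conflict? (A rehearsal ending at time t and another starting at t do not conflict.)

3

The answer is the maximum number of intervals overlapping at any instant.
starts: [3, 5, 9, 10, 11, 14]
ends:   [5, 11, 12, 13, 13, 15]
s3→1 e5→0 s5→1 s9→2 s10→3  — peak 3.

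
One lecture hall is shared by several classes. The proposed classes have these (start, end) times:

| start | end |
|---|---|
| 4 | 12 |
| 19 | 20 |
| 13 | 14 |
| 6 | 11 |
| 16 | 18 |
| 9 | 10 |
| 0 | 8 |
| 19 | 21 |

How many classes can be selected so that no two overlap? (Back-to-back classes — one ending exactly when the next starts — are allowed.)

5

Greedy by earliest finish: after sorting by end time, pick each interval compatible with the last pick.
Sorted by end: (0,8)  (9,10)  (6,11)  (4,12)  (13,14)  (16,18)  (19,20)  (19,21)
take (0,8); take (9,10); skip (4,12); take (13,14); take (16,18); take (19,20).
Selected 5 classes.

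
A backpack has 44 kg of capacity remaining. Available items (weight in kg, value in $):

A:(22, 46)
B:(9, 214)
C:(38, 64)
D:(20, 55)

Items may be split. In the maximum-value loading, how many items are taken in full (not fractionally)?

2

Sort by value per unit weight and fill in that order.
Order: B (214/9=23.78) > D (55/20=2.75) > A (46/22=2.09) > C (64/38=1.68)
Fill: take B (9 @ 214) → take D (20 @ 55) → take 15/22 of A → 31.36; 44/44 used.
2 item(s) taken whole; one partial (take 15/22 of A).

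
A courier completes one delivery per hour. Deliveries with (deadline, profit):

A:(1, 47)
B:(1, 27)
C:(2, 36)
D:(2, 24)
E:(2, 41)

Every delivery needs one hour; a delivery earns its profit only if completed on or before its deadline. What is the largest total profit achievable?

By profit: A(d1,47), E(d2,41), C(d2,36), B(d1,27), D(d2,24)
A→slot 1; E→slot 2; C skipped; B skipped; D skipped.
Profit = 47 + 41 = 88

88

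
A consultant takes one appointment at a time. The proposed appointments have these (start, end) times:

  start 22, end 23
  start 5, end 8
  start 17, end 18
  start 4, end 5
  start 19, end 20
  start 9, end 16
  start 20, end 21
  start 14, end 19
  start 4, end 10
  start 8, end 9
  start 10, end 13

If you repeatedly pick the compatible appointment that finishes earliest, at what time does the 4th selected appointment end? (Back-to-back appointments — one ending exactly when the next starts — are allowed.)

Sorted by end: (4,5)  (5,8)  (8,9)  (4,10)  (10,13)  (9,16)  (17,18)  (14,19)  (19,20)  (20,21)  (22,23)
take (4,5); take (5,8); take (8,9); take (10,13); take (17,18); skip (14,19); take (19,20); take (20,21); take (22,23).
Selected: (4,5) (5,8) (8,9) (10,13) (17,18) (19,20) (20,21) (22,23)

13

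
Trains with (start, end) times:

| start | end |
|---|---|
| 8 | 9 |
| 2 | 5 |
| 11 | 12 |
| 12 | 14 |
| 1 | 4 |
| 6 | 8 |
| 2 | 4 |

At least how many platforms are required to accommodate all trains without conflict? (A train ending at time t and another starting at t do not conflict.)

3

starts: [1, 2, 2, 6, 8, 11, 12]
ends:   [4, 4, 5, 8, 9, 12, 14]
s1→1 s2→2 s2→3  — peak 3.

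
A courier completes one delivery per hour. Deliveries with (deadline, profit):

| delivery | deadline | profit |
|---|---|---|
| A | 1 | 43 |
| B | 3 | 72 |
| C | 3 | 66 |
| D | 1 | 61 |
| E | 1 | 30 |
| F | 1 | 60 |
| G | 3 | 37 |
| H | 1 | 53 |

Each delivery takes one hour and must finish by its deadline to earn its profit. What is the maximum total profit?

199

By profit: B(d3,72), C(d3,66), D(d1,61), F(d1,60), H(d1,53), A(d1,43), G(d3,37), E(d1,30)
B→slot 3; C→slot 2; D→slot 1; F skipped; H skipped; A skipped; G skipped; E skipped.
Profit = 61 + 66 + 72 = 199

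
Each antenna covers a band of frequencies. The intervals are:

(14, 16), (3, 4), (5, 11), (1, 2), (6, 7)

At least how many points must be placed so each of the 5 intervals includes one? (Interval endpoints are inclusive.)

Process intervals by earliest right end; each time one isn't hit yet, stab at its right endpoint.
Sorted: [1,2] [3,4] [6,7] [5,11] [14,16]
{[1,2]} hit by 2; {[3,4]} hit by 4; {[6,7],[5,11]} hit by 7; {[14,16]} hit by 16.
Points: 2, 4, 7, 16 (4 total).

4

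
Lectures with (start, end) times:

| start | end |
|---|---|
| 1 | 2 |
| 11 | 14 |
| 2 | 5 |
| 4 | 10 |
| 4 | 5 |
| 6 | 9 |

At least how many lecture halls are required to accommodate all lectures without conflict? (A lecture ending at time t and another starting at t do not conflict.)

3

starts: [1, 2, 4, 4, 6, 11]
ends:   [2, 5, 5, 9, 10, 14]
s1→1 e2→0 s2→1 s4→2 s4→3  — peak 3.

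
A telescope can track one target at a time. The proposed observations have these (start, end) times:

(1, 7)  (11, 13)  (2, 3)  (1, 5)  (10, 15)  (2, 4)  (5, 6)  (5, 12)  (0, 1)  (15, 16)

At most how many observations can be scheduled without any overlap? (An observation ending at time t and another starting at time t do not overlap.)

Sort by end time and greedily take each interval whose start is ≥ the last chosen end.
By end time: (0,1), (2,3), (2,4), (1,5), (5,6), (1,7), (5,12), (11,13), (10,15), (15,16).
Pick (0,1); next start ≥ 1 → (2,3); next start ≥ 3 → (5,6); next start ≥ 6 → (11,13); next start ≥ 13 → (15,16).
Selected 5 observations.

5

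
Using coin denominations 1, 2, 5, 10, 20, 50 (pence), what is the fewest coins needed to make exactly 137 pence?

Greedy: take as many of the largest coin as possible, then repeat with the remainder.
137 = 2×50 + 1×20 + 1×10 + 1×5 + 1×2
Total coins = 2 + 1 + 1 + 1 + 1 = 6

6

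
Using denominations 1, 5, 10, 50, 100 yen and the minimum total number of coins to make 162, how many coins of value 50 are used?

Use the largest denomination that fits, subtract, and repeat.
162 − 1×100→62 − 1×50→12 − 1×10→2 − 2×1→0
Count of 50: 1

1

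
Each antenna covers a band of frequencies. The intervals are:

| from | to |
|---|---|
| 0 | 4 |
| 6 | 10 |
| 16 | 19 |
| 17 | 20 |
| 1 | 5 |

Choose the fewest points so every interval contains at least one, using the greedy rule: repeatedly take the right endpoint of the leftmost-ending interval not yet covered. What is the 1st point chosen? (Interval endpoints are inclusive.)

4

By right end: [0,4]  [1,5]  [6,10]  [16,19]  [17,20]
[0,4] uncovered → point at 4; [6,10] uncovered → point at 10; [16,19] uncovered → point at 19.
Points: 4, 10, 19 (3 total).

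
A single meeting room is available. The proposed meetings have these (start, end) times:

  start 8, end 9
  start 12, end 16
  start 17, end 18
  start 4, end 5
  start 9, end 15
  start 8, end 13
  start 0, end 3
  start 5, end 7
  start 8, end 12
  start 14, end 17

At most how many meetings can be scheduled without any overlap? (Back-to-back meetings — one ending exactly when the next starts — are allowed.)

6

Greedy by earliest finish: after sorting by end time, pick each interval compatible with the last pick.
Sorted by end: (0,3)  (4,5)  (5,7)  (8,9)  (8,12)  (8,13)  (9,15)  (12,16)  (14,17)  (17,18)
take (0,3); take (4,5); take (5,7); take (8,9); take (9,15); take (17,18).
Selected 6 meetings.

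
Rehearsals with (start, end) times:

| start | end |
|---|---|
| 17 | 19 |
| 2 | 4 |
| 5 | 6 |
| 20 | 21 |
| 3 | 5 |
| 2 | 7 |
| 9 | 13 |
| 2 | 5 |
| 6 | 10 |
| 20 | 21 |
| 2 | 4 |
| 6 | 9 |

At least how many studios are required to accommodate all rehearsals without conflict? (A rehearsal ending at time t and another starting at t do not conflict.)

5

The answer is the maximum number of intervals overlapping at any instant.
starts: [2, 2, 2, 2, 3, 5, 6, 6, 9, 17, 20, 20]
ends:   [4, 4, 5, 5, 6, 7, 9, 10, 13, 19, 21, 21]
s2→1 s2→2 s2→3 s2→4 s3→5  — peak 5.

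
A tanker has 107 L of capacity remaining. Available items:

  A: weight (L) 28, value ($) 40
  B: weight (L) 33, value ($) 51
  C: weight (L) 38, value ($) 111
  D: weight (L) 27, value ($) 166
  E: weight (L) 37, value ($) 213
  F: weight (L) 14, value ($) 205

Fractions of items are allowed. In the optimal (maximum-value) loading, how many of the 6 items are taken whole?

3

Order: F (205/14=14.64) > D (166/27=6.15) > E (213/37=5.76) > C (111/38=2.92) > B (51/33=1.55) > A (40/28=1.43)
Fill: take F (14 @ 205) → take D (27 @ 166) → take E (37 @ 213) → take 29/38 of C → 84.71; 107/107 used.
3 item(s) taken whole; one partial (take 29/38 of C).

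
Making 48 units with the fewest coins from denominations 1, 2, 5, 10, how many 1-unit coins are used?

1

48 − 4×10→8 − 1×5→3 − 1×2→1 − 1×1→0
Count of 1: 1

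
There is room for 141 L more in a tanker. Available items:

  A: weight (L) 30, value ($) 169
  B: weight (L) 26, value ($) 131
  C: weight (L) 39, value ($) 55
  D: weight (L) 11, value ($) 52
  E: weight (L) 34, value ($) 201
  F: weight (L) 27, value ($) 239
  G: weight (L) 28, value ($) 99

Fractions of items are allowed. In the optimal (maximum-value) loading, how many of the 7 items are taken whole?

5

Order: F (239/27=8.85) > E (201/34=5.91) > A (169/30=5.63) > B (131/26=5.04) > D (52/11=4.73) > G (99/28=3.54) > C (55/39=1.41)
Fill: take F (27 @ 239) → take E (34 @ 201) → take A (30 @ 169) → take B (26 @ 131) → take D (11 @ 52) → take 13/28 of G → 45.96; 141/141 used.
5 item(s) taken whole; one partial (take 13/28 of G).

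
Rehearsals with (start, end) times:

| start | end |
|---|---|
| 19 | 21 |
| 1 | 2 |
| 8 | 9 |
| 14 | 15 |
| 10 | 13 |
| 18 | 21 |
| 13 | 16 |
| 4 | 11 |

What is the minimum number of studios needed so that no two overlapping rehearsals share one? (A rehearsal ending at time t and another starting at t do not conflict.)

2

Count concurrent intervals with a sweep; the peak is the room count.
Events (time:±→running): 1:+→1 2:-→0 4:+→1 8:+→2 … peak 2.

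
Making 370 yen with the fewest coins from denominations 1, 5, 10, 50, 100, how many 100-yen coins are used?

370 − 3×100→70 − 1×50→20 − 2×10→0
Count of 100: 3

3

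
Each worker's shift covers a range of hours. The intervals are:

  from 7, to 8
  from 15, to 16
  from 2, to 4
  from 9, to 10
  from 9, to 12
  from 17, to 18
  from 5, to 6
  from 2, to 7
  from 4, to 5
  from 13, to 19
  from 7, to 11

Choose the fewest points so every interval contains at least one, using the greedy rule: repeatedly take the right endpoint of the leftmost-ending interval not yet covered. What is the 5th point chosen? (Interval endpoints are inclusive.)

Sort by right endpoint; whenever an interval is uncovered, place a point at its right end.
Sorted: [2,4] [4,5] [5,6] [2,7] [7,8] [9,10] [7,11] [9,12] [15,16] [17,18] [13,19]
{[2,4],[4,5]} hit by 4; {[5,6],[2,7]} hit by 6; {[7,8]} hit by 8; {[9,10],[7,11],[9,12]} hit by 10; {[15,16]} hit by 16; {[17,18],[13,19]} hit by 18.
Points: 4, 6, 8, 10, 16, 18 (6 total).

16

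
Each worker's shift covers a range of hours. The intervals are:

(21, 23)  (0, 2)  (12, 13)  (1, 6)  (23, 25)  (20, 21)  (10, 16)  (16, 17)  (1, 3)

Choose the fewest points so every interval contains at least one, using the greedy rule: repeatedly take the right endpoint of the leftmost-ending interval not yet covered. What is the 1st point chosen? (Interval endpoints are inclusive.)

2

By right end: [0,2]  [1,3]  [1,6]  [12,13]  [10,16]  [16,17]  [20,21]  [21,23]  [23,25]
[0,2] uncovered → point at 2; [12,13] uncovered → point at 13; [16,17] uncovered → point at 17; [20,21] uncovered → point at 21; [23,25] uncovered → point at 25.
Points: 2, 13, 17, 21, 25 (5 total).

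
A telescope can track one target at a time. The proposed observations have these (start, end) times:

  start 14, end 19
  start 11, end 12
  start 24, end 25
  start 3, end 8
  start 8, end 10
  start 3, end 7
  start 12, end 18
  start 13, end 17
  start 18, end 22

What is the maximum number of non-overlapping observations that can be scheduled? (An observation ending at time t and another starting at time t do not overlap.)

Sorted by end: (3,7)  (3,8)  (8,10)  (11,12)  (13,17)  (12,18)  (14,19)  (18,22)  (24,25)
take (3,7); take (8,10); take (11,12); take (13,17); skip (12,18); take (18,22); take (24,25).
Selected 6 observations.

6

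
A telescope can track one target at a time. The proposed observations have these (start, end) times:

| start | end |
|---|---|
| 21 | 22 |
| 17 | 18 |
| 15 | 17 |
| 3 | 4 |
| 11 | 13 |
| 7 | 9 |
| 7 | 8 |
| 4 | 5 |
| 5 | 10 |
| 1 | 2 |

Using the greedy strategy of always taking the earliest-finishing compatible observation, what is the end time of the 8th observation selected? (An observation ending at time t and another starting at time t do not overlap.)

22

By end time: (1,2), (3,4), (4,5), (7,8), (7,9), (5,10), (11,13), (15,17), (17,18), (21,22).
Pick (1,2); next start ≥ 2 → (3,4); next start ≥ 4 → (4,5); next start ≥ 5 → (7,8); next start ≥ 8 → (11,13); next start ≥ 13 → (15,17); next start ≥ 17 → (17,18); next start ≥ 18 → (21,22).
Selected: (1,2) (3,4) (4,5) (7,8) (11,13) (15,17) (17,18) (21,22)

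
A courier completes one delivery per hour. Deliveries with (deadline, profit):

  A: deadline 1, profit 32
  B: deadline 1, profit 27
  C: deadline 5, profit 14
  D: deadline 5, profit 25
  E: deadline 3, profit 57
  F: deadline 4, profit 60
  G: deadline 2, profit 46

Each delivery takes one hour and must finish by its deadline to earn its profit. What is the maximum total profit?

220

Take jobs in profit order; each goes to the latest open slot no later than its deadline.
Profit order: F=60 E=57 G=46 A=32 B=27 D=25 C=14
Assign: F→slot 4, E→slot 3, G→slot 2, A→slot 1, B skipped, D→slot 5, C skipped.
Slots: [1:A] [2:G] [3:E] [4:F] [5:D]
Profit = 32 + 46 + 57 + 60 + 25 = 220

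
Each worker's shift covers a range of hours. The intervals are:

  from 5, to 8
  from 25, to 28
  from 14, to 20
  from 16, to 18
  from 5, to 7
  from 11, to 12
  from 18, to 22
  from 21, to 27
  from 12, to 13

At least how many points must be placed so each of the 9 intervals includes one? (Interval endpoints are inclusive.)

4

Process intervals by earliest right end; each time one isn't hit yet, stab at its right endpoint.
By right end: [5,7]  [5,8]  [11,12]  [12,13]  [16,18]  [14,20]  [18,22]  [21,27]  [25,28]
[5,7] uncovered → point at 7; [11,12] uncovered → point at 12; [16,18] uncovered → point at 18; [21,27] uncovered → point at 27.
Points: 7, 12, 18, 27 (4 total).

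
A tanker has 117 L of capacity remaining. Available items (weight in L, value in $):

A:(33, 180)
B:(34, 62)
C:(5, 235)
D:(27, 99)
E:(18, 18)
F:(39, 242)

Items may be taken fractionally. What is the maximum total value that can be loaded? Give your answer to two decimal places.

779.71

Sort by value per unit weight and fill in that order.
Order: C (235/5=47.00) > F (242/39=6.21) > A (180/33=5.45) > D (99/27=3.67) > B (62/34=1.82) > E (18/18=1.00)
Fill: take C (5 @ 235) → take F (39 @ 242) → take A (33 @ 180) → take D (27 @ 99) → take 13/34 of B → 23.71; 117/117 used.
Total value = 779.71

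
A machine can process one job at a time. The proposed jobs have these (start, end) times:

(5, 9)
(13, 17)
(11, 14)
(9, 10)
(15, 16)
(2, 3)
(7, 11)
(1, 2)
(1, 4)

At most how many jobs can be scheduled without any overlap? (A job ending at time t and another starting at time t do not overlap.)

Order by finish time; keep every interval that doesn't clash with the previous kept one.
By end time: (1,2), (2,3), (1,4), (5,9), (9,10), (7,11), (11,14), (15,16), (13,17).
Pick (1,2); next start ≥ 2 → (2,3); next start ≥ 3 → (5,9); next start ≥ 9 → (9,10); next start ≥ 10 → (11,14); next start ≥ 14 → (15,16).
Selected 6 jobs.

6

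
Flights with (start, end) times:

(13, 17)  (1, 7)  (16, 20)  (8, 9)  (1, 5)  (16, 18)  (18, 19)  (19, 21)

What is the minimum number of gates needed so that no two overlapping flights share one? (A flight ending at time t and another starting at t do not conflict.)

3

starts: [1, 1, 8, 13, 16, 16, 18, 19]
ends:   [5, 7, 9, 17, 18, 19, 20, 21]
s1→1 s1→2 e5→1 e7→0 s8→1 e9→0 s13→1 s16→2 s16→3  — peak 3.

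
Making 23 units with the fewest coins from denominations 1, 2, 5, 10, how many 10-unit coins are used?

Use the largest denomination that fits, subtract, and repeat.
23 − 2×10→3 − 1×2→1 − 1×1→0
Count of 10: 2

2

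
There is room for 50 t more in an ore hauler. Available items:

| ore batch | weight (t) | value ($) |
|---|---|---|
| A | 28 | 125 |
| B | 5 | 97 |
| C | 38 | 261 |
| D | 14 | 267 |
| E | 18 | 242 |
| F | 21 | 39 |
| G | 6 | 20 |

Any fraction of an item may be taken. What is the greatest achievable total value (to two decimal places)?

Order: B (97/5=19.40) > D (267/14=19.07) > E (242/18=13.44) > C (261/38=6.87) > A (125/28=4.46) > G (20/6=3.33) > F (39/21=1.86)
Fill: take B (5 @ 97) → take D (14 @ 267) → take E (18 @ 242) → take 13/38 of C → 89.29; 50/50 used.
Total value = 695.29

695.29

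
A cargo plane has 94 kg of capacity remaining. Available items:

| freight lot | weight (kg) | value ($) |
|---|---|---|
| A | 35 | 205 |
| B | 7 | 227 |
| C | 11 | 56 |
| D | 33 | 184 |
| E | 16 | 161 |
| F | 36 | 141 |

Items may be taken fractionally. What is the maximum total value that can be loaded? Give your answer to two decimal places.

Sort by value per unit weight and fill in that order.
Ratios (sorted): B 32.43, E 10.06, A 5.86, D 5.58, C 5.09, F 3.92
take B (7 @ 227); take E (16 @ 161); take A (35 @ 205); take D (33 @ 184); take 3/11 of C → 15.27. Capacity used 94/94.
Total value = 792.27

792.27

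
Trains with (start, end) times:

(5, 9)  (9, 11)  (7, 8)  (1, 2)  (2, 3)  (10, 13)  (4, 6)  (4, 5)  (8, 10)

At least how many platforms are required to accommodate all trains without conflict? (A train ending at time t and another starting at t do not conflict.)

2

The answer is the maximum number of intervals overlapping at any instant.
Events (time:±→running): 1:+→1 2:-→0 2:+→1 3:-→0 4:+→1 4:+→2 … peak 2.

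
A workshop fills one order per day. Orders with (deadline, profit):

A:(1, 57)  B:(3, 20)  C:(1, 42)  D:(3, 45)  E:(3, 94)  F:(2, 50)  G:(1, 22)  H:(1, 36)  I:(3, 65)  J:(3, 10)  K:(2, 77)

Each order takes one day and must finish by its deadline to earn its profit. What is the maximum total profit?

By profit: E(d3,94), K(d2,77), I(d3,65), A(d1,57), F(d2,50), D(d3,45), C(d1,42), H(d1,36), G(d1,22), B(d3,20), J(d3,10)
E→slot 3; K→slot 2; I→slot 1; A skipped; F skipped; D skipped; C skipped; H skipped; G skipped; B skipped; J skipped.
Profit = 65 + 77 + 94 = 236

236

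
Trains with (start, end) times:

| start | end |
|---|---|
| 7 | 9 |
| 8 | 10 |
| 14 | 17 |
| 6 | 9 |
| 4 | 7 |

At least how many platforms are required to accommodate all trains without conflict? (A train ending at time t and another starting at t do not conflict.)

3

starts: [4, 6, 7, 8, 14]
ends:   [7, 9, 9, 10, 17]
s4→1 s6→2 e7→1 s7→2 s8→3  — peak 3.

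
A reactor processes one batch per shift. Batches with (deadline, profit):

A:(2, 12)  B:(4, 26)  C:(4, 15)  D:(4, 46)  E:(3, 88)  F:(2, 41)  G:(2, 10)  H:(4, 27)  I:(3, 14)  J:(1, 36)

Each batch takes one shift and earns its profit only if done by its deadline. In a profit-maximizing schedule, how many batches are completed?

By profit: E(d3,88), D(d4,46), F(d2,41), J(d1,36), H(d4,27), B(d4,26), C(d4,15), I(d3,14), A(d2,12), G(d2,10)
E→slot 3; D→slot 4; F→slot 2; J→slot 1; H skipped; B skipped; C skipped; I skipped; A skipped; G skipped.
4 of 10 scheduled.

4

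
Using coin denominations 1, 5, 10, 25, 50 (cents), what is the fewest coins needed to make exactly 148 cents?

Greedy: take as many of the largest coin as possible, then repeat with the remainder.
148 − 2×50→48 − 1×25→23 − 2×10→3 − 3×1→0
Total coins = 2 + 1 + 2 + 3 = 8

8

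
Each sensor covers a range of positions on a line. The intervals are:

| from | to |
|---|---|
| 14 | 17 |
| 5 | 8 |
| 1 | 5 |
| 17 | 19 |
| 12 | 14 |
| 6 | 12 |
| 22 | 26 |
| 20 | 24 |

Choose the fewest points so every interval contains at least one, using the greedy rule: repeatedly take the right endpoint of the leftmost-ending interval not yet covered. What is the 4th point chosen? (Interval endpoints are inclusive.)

24

By right end: [1,5]  [5,8]  [6,12]  [12,14]  [14,17]  [17,19]  [20,24]  [22,26]
[1,5] uncovered → point at 5; [6,12] uncovered → point at 12; [14,17] uncovered → point at 17; [20,24] uncovered → point at 24.
Points: 5, 12, 17, 24 (4 total).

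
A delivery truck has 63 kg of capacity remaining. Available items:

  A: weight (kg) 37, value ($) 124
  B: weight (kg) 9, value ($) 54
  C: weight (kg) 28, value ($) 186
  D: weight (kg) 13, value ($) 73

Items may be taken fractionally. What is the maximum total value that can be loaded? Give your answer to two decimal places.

Sort by value per unit weight and fill in that order.
Order: C (186/28=6.64) > B (54/9=6.00) > D (73/13=5.62) > A (124/37=3.35)
Fill: take C (28 @ 186) → take B (9 @ 54) → take D (13 @ 73) → take 13/37 of A → 43.57; 63/63 used.
Total value = 356.57

356.57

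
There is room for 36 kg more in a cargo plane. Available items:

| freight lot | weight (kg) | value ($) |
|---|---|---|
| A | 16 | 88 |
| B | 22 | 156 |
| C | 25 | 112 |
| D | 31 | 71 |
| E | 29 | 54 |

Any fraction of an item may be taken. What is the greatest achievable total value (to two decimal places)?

233.00

Greedy by value/weight ratio, highest first.
Order: B (156/22=7.09) > A (88/16=5.50) > C (112/25=4.48) > D (71/31=2.29) > E (54/29=1.86)
Fill: take B (22 @ 156) → take 14/16 of A → 77.00; 36/36 used.
Total value = 233.00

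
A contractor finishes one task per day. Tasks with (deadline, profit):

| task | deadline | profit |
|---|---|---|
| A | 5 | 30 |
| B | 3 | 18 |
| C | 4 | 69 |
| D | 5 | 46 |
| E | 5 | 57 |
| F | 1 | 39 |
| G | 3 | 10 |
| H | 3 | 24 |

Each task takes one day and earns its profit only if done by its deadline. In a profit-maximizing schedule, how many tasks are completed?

Take jobs in profit order; each goes to the latest open slot no later than its deadline.
By profit: C(d4,69), E(d5,57), D(d5,46), F(d1,39), A(d5,30), H(d3,24), B(d3,18), G(d3,10)
C→slot 4; E→slot 5; D→slot 3; F→slot 1; A→slot 2; H skipped; B skipped; G skipped.
5 of 8 scheduled.

5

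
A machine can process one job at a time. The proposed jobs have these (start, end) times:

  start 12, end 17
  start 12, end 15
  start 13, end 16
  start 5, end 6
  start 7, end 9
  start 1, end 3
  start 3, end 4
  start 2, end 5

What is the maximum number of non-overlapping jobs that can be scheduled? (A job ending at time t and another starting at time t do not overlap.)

Order by finish time; keep every interval that doesn't clash with the previous kept one.
By end time: (1,3), (3,4), (2,5), (5,6), (7,9), (12,15), (13,16), (12,17).
Pick (1,3); next start ≥ 3 → (3,4); next start ≥ 4 → (5,6); next start ≥ 6 → (7,9); next start ≥ 9 → (12,15).
Selected 5 jobs.

5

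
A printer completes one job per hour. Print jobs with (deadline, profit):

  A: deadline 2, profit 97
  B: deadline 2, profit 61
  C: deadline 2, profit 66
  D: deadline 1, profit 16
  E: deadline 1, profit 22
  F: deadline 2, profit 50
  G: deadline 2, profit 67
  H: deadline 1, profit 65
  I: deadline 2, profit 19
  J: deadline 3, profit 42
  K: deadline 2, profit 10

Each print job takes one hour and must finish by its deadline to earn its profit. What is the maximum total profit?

By profit: A(d2,97), G(d2,67), C(d2,66), H(d1,65), B(d2,61), F(d2,50), J(d3,42), E(d1,22), I(d2,19), D(d1,16), K(d2,10)
A→slot 2; G→slot 1; C skipped; H skipped; B skipped; F skipped; J→slot 3; E skipped; I skipped; D skipped; K skipped.
Profit = 67 + 97 + 42 = 206

206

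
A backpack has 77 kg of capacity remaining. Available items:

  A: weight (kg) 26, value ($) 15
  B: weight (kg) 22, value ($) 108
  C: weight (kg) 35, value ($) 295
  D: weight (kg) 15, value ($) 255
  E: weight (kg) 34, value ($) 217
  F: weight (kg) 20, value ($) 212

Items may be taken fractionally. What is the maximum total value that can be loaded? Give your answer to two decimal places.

Greedy by value/weight ratio, highest first.
Order: D (255/15=17.00) > F (212/20=10.60) > C (295/35=8.43) > E (217/34=6.38) > B (108/22=4.91) > A (15/26=0.58)
Fill: take D (15 @ 255) → take F (20 @ 212) → take C (35 @ 295) → take 7/34 of E → 44.68; 77/77 used.
Total value = 806.68

806.68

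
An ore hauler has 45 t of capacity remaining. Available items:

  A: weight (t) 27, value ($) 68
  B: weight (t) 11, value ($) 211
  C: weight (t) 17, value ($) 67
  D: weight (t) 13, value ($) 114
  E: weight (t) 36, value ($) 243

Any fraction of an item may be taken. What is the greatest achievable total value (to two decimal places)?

Ratios (sorted): B 19.18, D 8.77, E 6.75, C 3.94, A 2.52
take B (11 @ 211); take D (13 @ 114); take 21/36 of E → 141.75. Capacity used 45/45.
Total value = 466.75

466.75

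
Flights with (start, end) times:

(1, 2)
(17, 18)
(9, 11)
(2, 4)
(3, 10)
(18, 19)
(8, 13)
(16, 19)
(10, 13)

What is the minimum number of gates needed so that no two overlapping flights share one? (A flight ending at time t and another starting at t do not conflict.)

The answer is the maximum number of intervals overlapping at any instant.
starts: [1, 2, 3, 8, 9, 10, 16, 17, 18]
ends:   [2, 4, 10, 11, 13, 13, 18, 19, 19]
s1→1 e2→0 s2→1 s3→2 e4→1 s8→2 s9→3  — peak 3.

3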